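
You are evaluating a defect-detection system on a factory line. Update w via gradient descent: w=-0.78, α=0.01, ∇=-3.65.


w_new = w - α·∇
= -0.78 - 0.01·-3.65
= -0.78 + 0.0365
= -0.7435

-0.7435


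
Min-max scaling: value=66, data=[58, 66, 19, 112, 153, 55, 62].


min=19, max=153
(66-19)/(153-19) = 47/134 = 0.3507

0.3507


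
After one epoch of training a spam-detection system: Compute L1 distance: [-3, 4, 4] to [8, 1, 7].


d = |-3-8| + |4-1| + |4-7|
  = 11 + 3 + 3
  = 17

17


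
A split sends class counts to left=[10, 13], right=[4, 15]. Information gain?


Parent = [14, 28], H_parent = 0.9183
H_left = 0.9877 (n=23), H_right = 0.7425 (n=19)
H_children = (23/42)·0.9877 + (19/42)·0.7425 = 0.8768
IG = 0.9183 - 0.8768 = 0.0415

0.0415


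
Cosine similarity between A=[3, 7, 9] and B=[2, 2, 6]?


A·B = 3·2 + 7·2 + 9·6 = 74
‖A‖ = √139 = 11.7898, ‖B‖ = √44 = 6.6332
cos = 74/(√139·√44) = 74/√6116 = 0.9462

0.9462


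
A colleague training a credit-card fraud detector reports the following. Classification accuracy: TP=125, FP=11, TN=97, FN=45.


Accuracy = (TP+TN)/(TP+TN+FP+FN)
= (125+97)/(278)
= 222/278 = 79.86%

79.86%


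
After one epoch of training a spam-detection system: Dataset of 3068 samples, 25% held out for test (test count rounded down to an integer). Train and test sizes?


Test = ⌊3068·25/100⌋ = 767
Train = 3068 - 767 = 2301

Train: 2301, Test: 767


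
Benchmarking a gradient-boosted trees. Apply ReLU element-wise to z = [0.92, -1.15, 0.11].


ReLU(0.92) = max(0, 0.92) = 0.92
ReLU(-1.15) = max(0, -1.15) = 0.0
ReLU(0.11) = max(0, 0.11) = 0.11
result = [0.92, 0.0, 0.11]

[0.92, 0.0, 0.11]


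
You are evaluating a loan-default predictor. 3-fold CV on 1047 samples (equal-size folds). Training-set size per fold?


Fold size = 1047/3 = 349
Training per fold = 1047 - 349 = 698

698


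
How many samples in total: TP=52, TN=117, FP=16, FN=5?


Total = TP + TN + FP + FN
= 52 + 117 + 16 + 5
= 190
(Predicted positive: 68, predicted negative: 122)

190


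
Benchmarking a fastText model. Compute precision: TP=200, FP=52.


Precision = TP/(TP+FP)
= 200/(200+52)
= 200/252 = 79.37%

79.37%


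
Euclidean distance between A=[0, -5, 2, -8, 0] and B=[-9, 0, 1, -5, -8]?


d = √((0+ 9)² + (-5-0)² + (2-1)² + (-8+ 5)² + (0+ 8)²)
  = √(81 + 25 + 1 + 9 + 64)
  = √180 = 13.4164

13.4164


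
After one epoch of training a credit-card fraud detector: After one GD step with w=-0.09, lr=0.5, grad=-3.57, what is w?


w_new = w - α·∇
= -0.09 - 0.5·-3.57
= -0.09 + 1.785
= 1.695

1.695


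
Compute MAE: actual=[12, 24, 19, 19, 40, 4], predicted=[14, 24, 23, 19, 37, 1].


Absolute errors: |12-14|=2, |24-24|=0, |19-23|=4, |19-19|=0, |40-37|=3, |4-1|=3
Sum = 12
MAE = 12/6 = 2

2


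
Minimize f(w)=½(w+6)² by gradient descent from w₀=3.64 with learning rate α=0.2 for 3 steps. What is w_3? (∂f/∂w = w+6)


step 1: grad = 3.64+6 = 9.64; w = 3.64 - 0.2·(9.64) = 1.712
step 2: grad = 1.712+6 = 7.712; w = 1.712 - 0.2·(7.712) = 0.1696
step 3: grad = 0.1696+6 = 6.1696; w = 0.1696 - 0.2·(6.1696) = -1.06432

-1.06432


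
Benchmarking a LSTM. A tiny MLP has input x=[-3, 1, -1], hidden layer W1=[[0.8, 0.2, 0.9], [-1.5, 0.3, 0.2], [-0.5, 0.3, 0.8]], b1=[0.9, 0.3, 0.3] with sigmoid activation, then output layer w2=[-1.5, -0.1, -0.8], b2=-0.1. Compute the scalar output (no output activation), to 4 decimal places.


z1[0] = (0.8)·(-3) + (0.2)·(1) + (0.9)·(-1) + 0.9 = -2.2
z1[1] = (-1.5)·(-3) + (0.3)·(1) + (0.2)·(-1) + 0.3 = 4.9
z1[2] = (-0.5)·(-3) + (0.3)·(1) + (0.8)·(-1) + 0.3 = 1.3
h = sigmoid(z1) = [0.0998, 0.9926, 0.7858]
output = (-1.5)·(0.0998) + (-0.1)·(0.9926) + (-0.8)·(0.7858) - 0.1 = -0.9776

-0.9776


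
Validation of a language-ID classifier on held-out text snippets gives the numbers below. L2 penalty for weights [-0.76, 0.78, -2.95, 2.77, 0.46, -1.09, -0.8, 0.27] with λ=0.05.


‖w‖₂² = (-0.76)² + (0.78)² + (-2.95)² + (2.77)² + (0.46)² + (-1.09)² + (-0.8)² + (0.27)²
     = 0.5776 + 0.6084 + 8.7025 + 7.6729 + 0.2116 + 1.1881 + 0.64 + 0.0729
     = 19.674
λ·‖w‖₂² = 0.05·19.674 = 0.9837

0.9837


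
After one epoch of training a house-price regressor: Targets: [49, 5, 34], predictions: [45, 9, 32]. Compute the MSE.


Squared errors: (49-45)²=16, (5-9)²=16, (34-32)²=4
Sum = 36
MSE = 36/3 = 12

12


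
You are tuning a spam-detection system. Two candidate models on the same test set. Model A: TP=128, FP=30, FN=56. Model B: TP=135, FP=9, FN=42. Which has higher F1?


Model A: P=128/158=0.8101, R=128/184=0.6957, F1=2PR/(P+R)=2TP/(2TP+FP+FN)=256/342=0.7485
Model B: P=135/144=0.9375, R=135/177=0.7627, F1=2PR/(P+R)=2TP/(2TP+FP+FN)=270/321=0.8411
0.7485 < 0.8411 → Model B

Model B


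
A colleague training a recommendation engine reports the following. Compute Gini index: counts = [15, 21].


Probabilities: [15/36, 21/36] ≈ [0.4167, 0.5833]
Σpᵢ² = (225 + 441)/36² = 666/1296
Gini = 1 - Σpᵢ² = 1 - 666/1296 = 0.4861

0.4861


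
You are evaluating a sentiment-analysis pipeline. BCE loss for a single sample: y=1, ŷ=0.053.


BCE = -[y·ln(p) + (1-y)·ln(1-p)]
= -1·ln(0.053) - 0
= -ln(0.053) = 2.9375

2.9375


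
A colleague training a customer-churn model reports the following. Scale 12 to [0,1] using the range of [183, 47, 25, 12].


min=12, max=183
(12-12)/(183-12) = 0/171 = 0.0

0.0


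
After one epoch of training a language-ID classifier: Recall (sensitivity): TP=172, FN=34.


Recall = TP/(TP+FN)
= 172/(172+34)
= 172/206 = 83.5%

83.5%


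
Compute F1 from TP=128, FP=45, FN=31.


Precision = 128/173 = 0.7399
Recall = 128/159 = 0.805
F1 = 2·P·R/(P+R) = 2·TP/(2·TP+FP+FN) = 256/(256+45+31) = 256/332 = 0.7711

0.7711


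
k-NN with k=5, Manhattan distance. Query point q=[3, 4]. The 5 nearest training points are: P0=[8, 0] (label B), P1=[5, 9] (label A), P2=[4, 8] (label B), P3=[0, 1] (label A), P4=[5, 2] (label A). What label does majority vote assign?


d(q,P0) = 9  (label B)
d(q,P1) = 7  (label A)
d(q,P2) = 5  (label B)
d(q,P3) = 6  (label A)
d(q,P4) = 4  (label A)
Votes: A=3, B=2
Majority → A

A


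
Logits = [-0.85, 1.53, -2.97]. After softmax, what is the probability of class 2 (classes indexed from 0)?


Exponentials: e^-0.85=0.4274, e^1.53=4.6182, e^-2.97=0.0513
Sum = 5.0969
Softmax = [0.0839, 0.9061, 0.0101]
p[2] = 0.0513/5.0969 = 0.0101

0.0101


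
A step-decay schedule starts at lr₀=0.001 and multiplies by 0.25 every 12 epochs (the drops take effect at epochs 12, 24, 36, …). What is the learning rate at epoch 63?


n_drops = ⌊63/12⌋ = 5
lr = 0.001·0.25^5 = 0.001·0.0009765625 = 0.0000009765625

0.0000009765625


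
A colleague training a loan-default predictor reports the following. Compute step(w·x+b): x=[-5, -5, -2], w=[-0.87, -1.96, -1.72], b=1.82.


z = (-5)·(-0.87) + (-5)·(-1.96) + (-2)·(-1.72) + 1.82
  = 19.41
step(z) = 1 (z≥0)

1


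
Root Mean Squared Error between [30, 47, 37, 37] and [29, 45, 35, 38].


MSE = 10/4 = 2.5
RMSE = √(10/4) = 1.5811

1.5811


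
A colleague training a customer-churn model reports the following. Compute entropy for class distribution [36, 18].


Probabilities: [36/54, 18/54] ≈ [0.6667, 0.3333]
H = -((36/54)·log₂(36/54) + (18/54)·log₂(18/54))
  = 0.9183 bits

0.9183 bits


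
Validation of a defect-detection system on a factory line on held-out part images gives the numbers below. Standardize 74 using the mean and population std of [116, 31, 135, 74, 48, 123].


μ = 87.8333, σ = 39.2913
z = (74 - 87.8333)/39.2913 = -0.3521

-0.3521


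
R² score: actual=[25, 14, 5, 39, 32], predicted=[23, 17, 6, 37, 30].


ȳ = 23
SS_res = Σ(y-ŷ)² = 22
SS_tot = Σ(y-ȳ)² = 746
R² = 1 - SS_res/SS_tot = 1 - 0.0295 = 0.9705

0.9705


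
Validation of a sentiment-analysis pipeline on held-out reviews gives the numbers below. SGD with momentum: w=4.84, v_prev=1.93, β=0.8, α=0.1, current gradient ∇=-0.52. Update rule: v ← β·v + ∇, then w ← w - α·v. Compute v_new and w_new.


v_new = 0.8·1.93 - 0.52 = 1.544 - 0.52 = 1.024
w_new = 4.84 - 0.1·1.024 = 4.84 - 0.1024 = 4.7376

v_new=1.024, w_new=4.7376


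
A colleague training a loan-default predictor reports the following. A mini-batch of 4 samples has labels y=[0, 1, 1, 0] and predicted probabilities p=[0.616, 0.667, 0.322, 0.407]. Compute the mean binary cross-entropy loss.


L[0] = -ln(1-0.616) = -ln(0.384) = 0.9571
L[1] = -ln(0.667) = 0.405
L[2] = -ln(0.322) = 1.1332
L[3] = -ln(1-0.407) = -ln(0.593) = 0.5226
mean = (0.9571 + 0.405 + 1.1332 + 0.5226)/4 = 0.7545

0.7545


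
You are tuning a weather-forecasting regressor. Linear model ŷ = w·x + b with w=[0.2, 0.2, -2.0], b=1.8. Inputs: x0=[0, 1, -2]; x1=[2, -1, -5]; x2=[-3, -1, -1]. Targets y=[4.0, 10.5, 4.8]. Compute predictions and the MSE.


ŷ0 = (0.2)·(0) + (0.2)·(1) + (-2.0)·(-2) + 1.8 = 6.0
ŷ1 = (0.2)·(2) + (0.2)·(-1) + (-2.0)·(-5) + 1.8 = 12.0
ŷ2 = (0.2)·(-3) + (0.2)·(-1) + (-2.0)·(-1) + 1.8 = 3.0
errors² = [4.0, 2.25, 3.24]
MSE = 9.4900/3 = 3.1633

3.1633


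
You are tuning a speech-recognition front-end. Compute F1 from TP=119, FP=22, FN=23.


Precision = 119/141 = 0.844
Recall = 119/142 = 0.838
F1 = 2·P·R/(P+R) = 2·TP/(2·TP+FP+FN) = 238/(238+22+23) = 238/283 = 0.841

0.841


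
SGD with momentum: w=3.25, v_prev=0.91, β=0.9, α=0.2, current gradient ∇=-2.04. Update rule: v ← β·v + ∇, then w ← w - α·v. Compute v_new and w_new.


v_new = 0.9·0.91 - 2.04 = 0.819 - 2.04 = -1.221
w_new = 3.25 - 0.2·-1.221 = 3.25 + 0.2442 = 3.4942

v_new=-1.221, w_new=3.4942


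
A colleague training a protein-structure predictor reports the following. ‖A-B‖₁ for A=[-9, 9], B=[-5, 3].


d = |-9+ 5| + |9-3|
  = 4 + 6
  = 10

10


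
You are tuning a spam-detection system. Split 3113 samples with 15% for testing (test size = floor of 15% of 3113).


Test = ⌊3113·15/100⌋ = 466
Train = 3113 - 466 = 2647

Train: 2647, Test: 466


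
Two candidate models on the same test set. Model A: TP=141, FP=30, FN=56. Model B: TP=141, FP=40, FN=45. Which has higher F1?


Model A: P=141/171=0.8246, R=141/197=0.7157, F1=2PR/(P+R)=2TP/(2TP+FP+FN)=282/368=0.7663
Model B: P=141/181=0.779, R=141/186=0.7581, F1=2PR/(P+R)=2TP/(2TP+FP+FN)=282/367=0.7684
0.7663 < 0.7684 → Model B

Model B


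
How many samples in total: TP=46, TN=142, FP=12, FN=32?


Total = TP + TN + FP + FN
= 46 + 142 + 12 + 32
= 232
(Predicted positive: 58, predicted negative: 174)

232


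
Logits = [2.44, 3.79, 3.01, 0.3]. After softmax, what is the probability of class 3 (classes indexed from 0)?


Exponentials: e^2.44=11.473, e^3.79=44.2564, e^3.01=20.2874, e^0.3=1.3499
Sum = 77.3667
Softmax = [0.1483, 0.572, 0.2622, 0.0174]
p[3] = 1.3499/77.3667 = 0.0174

0.0174


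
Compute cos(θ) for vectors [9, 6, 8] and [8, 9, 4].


A·B = 9·8 + 6·9 + 8·4 = 158
‖A‖ = √181 = 13.4536, ‖B‖ = √161 = 12.6886
cos = 158/(√181·√161) = 158/√29141 = 0.9256

0.9256


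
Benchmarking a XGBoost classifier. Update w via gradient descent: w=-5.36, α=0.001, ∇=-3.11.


w_new = w - α·∇
= -5.36 - 0.001·-3.11
= -5.36 + 0.00311
= -5.35689

-5.35689


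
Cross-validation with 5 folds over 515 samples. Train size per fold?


Fold size = 515/5 = 103
Training per fold = 515 - 103 = 412

412


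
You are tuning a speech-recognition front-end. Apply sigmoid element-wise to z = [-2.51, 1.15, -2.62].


σ(-2.51) = 1/(1+e^2.51) = 0.0752
σ(1.15) = 1/(1+e^-1.15) = 0.7595
σ(-2.62) = 1/(1+e^2.62) = 0.0679
result = [0.0752, 0.7595, 0.0679]

[0.0752, 0.7595, 0.0679]


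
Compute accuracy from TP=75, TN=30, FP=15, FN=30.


Accuracy = (TP+TN)/(TP+TN+FP+FN)
= (75+30)/(150)
= 105/150 = 70.0%

70.0%


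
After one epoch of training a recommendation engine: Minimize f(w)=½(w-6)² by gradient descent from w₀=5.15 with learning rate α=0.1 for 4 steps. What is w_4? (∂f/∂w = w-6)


step 1: grad = 5.15-6 = -0.85; w = 5.15 - 0.1·(-0.85) = 5.235
step 2: grad = 5.235-6 = -0.765; w = 5.235 - 0.1·(-0.765) = 5.3115
step 3: grad = 5.3115-6 = -0.6885; w = 5.3115 - 0.1·(-0.6885) = 5.38035
step 4: grad = 5.38035-6 = -0.61965; w = 5.38035 - 0.1·(-0.61965) = 5.442315

5.442315


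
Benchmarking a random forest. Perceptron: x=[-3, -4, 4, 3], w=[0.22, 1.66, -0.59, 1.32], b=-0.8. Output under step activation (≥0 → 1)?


z = (-3)·(0.22) + (-4)·(1.66) + (4)·(-0.59) + (3)·(1.32) - 0.8
  = -6.5
step(z) = 0 (z<0)

0


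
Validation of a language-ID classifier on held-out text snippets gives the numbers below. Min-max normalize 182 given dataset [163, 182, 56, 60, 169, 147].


min=56, max=182
(182-56)/(182-56) = 126/126 = 1.0

1.0


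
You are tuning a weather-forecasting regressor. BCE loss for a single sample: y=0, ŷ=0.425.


BCE = -[y·ln(p) + (1-y)·ln(1-p)]
= -0 - 1·ln(1-0.425)
= -ln(0.575) = 0.5534

0.5534


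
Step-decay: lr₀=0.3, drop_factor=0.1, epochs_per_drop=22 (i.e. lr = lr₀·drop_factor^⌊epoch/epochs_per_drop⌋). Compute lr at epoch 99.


n_drops = ⌊99/22⌋ = 4
lr = 0.3·0.1^4 = 0.3·0.0001 = 0.00003

0.00003


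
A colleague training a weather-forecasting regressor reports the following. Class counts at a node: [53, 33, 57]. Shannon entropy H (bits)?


Probabilities: [53/143, 33/143, 57/143] ≈ [0.3706, 0.2308, 0.3986]
H = -((53/143)·log₂(53/143) + (33/143)·log₂(33/143) + (57/143)·log₂(57/143))
  = 1.5478 bits

1.5478 bits


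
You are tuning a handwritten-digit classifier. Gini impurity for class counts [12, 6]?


Probabilities: [12/18, 6/18] ≈ [0.6667, 0.3333]
Σpᵢ² = (144 + 36)/18² = 180/324
Gini = 1 - Σpᵢ² = 1 - 180/324 = 0.4444

0.4444


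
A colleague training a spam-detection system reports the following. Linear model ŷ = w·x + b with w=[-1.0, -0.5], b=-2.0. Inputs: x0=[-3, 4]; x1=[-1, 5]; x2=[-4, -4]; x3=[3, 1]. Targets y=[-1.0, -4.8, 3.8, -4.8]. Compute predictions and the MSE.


ŷ0 = (-1.0)·(-3) + (-0.5)·(4) - 2.0 = -1.0
ŷ1 = (-1.0)·(-1) + (-0.5)·(5) - 2.0 = -3.5
ŷ2 = (-1.0)·(-4) + (-0.5)·(-4) - 2.0 = 4.0
ŷ3 = (-1.0)·(3) + (-0.5)·(1) - 2.0 = -5.5
errors² = [0.0, 1.69, 0.04, 0.49]
MSE = 2.2200/4 = 0.555

0.555


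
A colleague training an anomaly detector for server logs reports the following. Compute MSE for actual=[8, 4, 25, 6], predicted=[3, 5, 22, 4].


Squared errors: (8-3)²=25, (4-5)²=1, (25-22)²=9, (6-4)²=4
Sum = 39
MSE = 39/4 = 39/4

39/4


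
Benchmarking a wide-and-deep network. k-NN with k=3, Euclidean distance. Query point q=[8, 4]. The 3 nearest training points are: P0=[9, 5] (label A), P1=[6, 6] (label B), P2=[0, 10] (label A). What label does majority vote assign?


d(q,P0) = 1.4142  (label A)
d(q,P1) = 2.8284  (label B)
d(q,P2) = 10.0  (label A)
Votes: A=2, B=1
Majority → A

A


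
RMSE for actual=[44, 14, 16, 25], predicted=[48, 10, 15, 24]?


MSE = 34/4 = 8.5
RMSE = √(34/4) = 2.9155

2.9155


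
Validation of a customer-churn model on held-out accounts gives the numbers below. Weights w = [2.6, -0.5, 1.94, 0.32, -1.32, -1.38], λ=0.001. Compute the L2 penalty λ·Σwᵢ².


‖w‖₂² = (2.6)² + (-0.5)² + (1.94)² + (0.32)² + (-1.32)² + (-1.38)²
     = 6.76 + 0.25 + 3.7636 + 0.1024 + 1.7424 + 1.9044
     = 14.5228
λ·‖w‖₂² = 0.001·14.5228 = 0.014523

0.014523


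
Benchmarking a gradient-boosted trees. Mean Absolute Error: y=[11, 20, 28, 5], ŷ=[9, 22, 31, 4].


Absolute errors: |11-9|=2, |20-22|=2, |28-31|=3, |5-4|=1
Sum = 8
MAE = 8/4 = 2

2


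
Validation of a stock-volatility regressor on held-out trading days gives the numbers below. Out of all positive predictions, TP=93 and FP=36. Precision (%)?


Precision = TP/(TP+FP)
= 93/(93+36)
= 93/129 = 72.09%

72.09%


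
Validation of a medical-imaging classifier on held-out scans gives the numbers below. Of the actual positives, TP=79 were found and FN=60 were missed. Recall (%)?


Recall = TP/(TP+FN)
= 79/(79+60)
= 79/139 = 56.83%

56.83%


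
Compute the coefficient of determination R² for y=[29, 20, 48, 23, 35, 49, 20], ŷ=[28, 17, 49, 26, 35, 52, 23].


ȳ = 32
SS_res = Σ(y-ŷ)² = 38
SS_tot = Σ(y-ȳ)² = 932
R² = 1 - SS_res/SS_tot = 1 - 0.0408 = 0.9592

0.9592


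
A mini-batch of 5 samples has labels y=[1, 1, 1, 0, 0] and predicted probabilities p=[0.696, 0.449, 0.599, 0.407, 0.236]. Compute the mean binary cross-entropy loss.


L[0] = -ln(0.696) = 0.3624
L[1] = -ln(0.449) = 0.8007
L[2] = -ln(0.599) = 0.5125
L[3] = -ln(1-0.407) = -ln(0.593) = 0.5226
L[4] = -ln(1-0.236) = -ln(0.764) = 0.2692
mean = (0.3624 + 0.8007 + 0.5125 + 0.5226 + 0.2692)/5 = 0.4935

0.4935


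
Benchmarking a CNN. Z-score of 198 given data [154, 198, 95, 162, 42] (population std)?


μ = 130.2, σ = 55.1231
z = (198 - 130.2)/55.1231 = 1.23

1.23


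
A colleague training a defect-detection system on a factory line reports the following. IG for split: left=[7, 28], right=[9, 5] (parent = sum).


Parent = [16, 33], H_parent = 0.9113
H_left = 0.7219 (n=35), H_right = 0.9403 (n=14)
H_children = (35/49)·0.7219 + (14/49)·0.9403 = 0.7843
IG = 0.9113 - 0.7843 = 0.127

0.127


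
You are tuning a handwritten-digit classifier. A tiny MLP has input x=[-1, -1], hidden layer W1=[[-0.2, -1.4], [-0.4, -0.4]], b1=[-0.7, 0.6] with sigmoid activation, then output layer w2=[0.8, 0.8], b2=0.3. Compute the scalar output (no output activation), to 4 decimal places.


z1[0] = (-0.2)·(-1) + (-1.4)·(-1) - 0.7 = 0.9
z1[1] = (-0.4)·(-1) + (-0.4)·(-1) + 0.6 = 1.4
h = sigmoid(z1) = [0.7109, 0.8022]
output = (0.8)·(0.7109) + (0.8)·(0.8022) + 0.3 = 1.5105

1.5105


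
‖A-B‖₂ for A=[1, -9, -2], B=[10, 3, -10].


d = √((1-10)² + (-9-3)² + (-2+ 10)²)
  = √(81 + 144 + 64)
  = √289 = 17.0

17.0


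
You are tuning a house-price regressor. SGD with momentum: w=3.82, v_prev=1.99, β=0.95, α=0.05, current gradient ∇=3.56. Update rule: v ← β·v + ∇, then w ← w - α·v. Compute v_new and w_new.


v_new = 0.95·1.99 + 3.56 = 1.8905 + 3.56 = 5.4505
w_new = 3.82 - 0.05·5.4505 = 3.82 - 0.272525 = 3.547475

v_new=5.4505, w_new=3.547475


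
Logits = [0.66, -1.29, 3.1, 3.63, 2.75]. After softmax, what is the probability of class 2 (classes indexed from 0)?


Exponentials: e^0.66=1.9348, e^-1.29=0.2753, e^3.1=22.198, e^3.63=37.7128, e^2.75=15.6426
Sum = 77.7635
Softmax = [0.0249, 0.0035, 0.2855, 0.485, 0.2012]
p[2] = 22.198/77.7635 = 0.2855

0.2855


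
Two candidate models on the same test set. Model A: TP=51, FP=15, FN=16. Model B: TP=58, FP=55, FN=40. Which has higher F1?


Model A: P=51/66=0.7727, R=51/67=0.7612, F1=2PR/(P+R)=2TP/(2TP+FP+FN)=102/133=0.7669
Model B: P=58/113=0.5133, R=58/98=0.5918, F1=2PR/(P+R)=2TP/(2TP+FP+FN)=116/211=0.5498
0.7669 > 0.5498 → Model A

Model A


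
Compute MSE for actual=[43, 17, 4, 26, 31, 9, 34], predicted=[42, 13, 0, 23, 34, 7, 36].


Squared errors: (43-42)²=1, (17-13)²=16, (4-0)²=16, (26-23)²=9, (31-34)²=9, (9-7)²=4, (34-36)²=4
Sum = 59
MSE = 59/7 = 59/7

59/7


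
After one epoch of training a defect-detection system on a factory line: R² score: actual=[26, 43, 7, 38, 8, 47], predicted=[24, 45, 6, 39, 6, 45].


ȳ = 28.1667
SS_res = Σ(y-ŷ)² = 18
SS_tot = Σ(y-ȳ)² = 1530.83
R² = 1 - SS_res/SS_tot = 1 - 0.0118 = 0.9882

0.9882


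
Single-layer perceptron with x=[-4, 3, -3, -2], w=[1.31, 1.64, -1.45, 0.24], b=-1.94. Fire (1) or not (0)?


z = (-4)·(1.31) + (3)·(1.64) + (-3)·(-1.45) + (-2)·(0.24) - 1.94
  = 1.61
step(z) = 1 (z≥0)

1


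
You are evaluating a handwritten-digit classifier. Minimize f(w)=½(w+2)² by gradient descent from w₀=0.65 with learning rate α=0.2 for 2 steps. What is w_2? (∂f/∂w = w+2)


step 1: grad = 0.65+2 = 2.65; w = 0.65 - 0.2·(2.65) = 0.12
step 2: grad = 0.12+2 = 2.12; w = 0.12 - 0.2·(2.12) = -0.304

-0.304


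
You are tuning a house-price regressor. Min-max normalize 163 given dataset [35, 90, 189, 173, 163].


min=35, max=189
(163-35)/(189-35) = 128/154 = 0.8312

0.8312


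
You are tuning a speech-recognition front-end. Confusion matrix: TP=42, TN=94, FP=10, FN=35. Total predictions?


Total = TP + TN + FP + FN
= 42 + 94 + 10 + 35
= 181
(Predicted positive: 52, predicted negative: 129)

181


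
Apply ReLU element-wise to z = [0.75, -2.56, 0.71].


ReLU(0.75) = max(0, 0.75) = 0.75
ReLU(-2.56) = max(0, -2.56) = 0.0
ReLU(0.71) = max(0, 0.71) = 0.71
result = [0.75, 0.0, 0.71]

[0.75, 0.0, 0.71]


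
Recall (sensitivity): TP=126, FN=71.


Recall = TP/(TP+FN)
= 126/(126+71)
= 126/197 = 63.96%

63.96%


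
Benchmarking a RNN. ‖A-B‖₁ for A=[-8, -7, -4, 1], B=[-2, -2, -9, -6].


d = |-8+ 2| + |-7+ 2| + |-4+ 9| + |1+ 6|
  = 6 + 5 + 5 + 7
  = 23

23


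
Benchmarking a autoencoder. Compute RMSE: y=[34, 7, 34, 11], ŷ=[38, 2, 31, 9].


MSE = 54/4 = 13.5
RMSE = √(54/4) = 3.6742

3.6742


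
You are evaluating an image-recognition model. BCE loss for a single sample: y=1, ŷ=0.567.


BCE = -[y·ln(p) + (1-y)·ln(1-p)]
= -1·ln(0.567) - 0
= -ln(0.567) = 0.5674

0.5674


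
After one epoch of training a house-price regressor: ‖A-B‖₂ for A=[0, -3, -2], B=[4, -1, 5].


d = √((0-4)² + (-3+ 1)² + (-2-5)²)
  = √(16 + 4 + 49)
  = √69 = 8.3066

8.3066


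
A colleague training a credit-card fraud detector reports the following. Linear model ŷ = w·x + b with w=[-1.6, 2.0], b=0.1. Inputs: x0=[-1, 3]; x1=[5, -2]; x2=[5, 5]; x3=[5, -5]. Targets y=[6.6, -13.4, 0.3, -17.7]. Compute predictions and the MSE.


ŷ0 = (-1.6)·(-1) + (2.0)·(3) + 0.1 = 7.7
ŷ1 = (-1.6)·(5) + (2.0)·(-2) + 0.1 = -11.9
ŷ2 = (-1.6)·(5) + (2.0)·(5) + 0.1 = 2.1
ŷ3 = (-1.6)·(5) + (2.0)·(-5) + 0.1 = -17.9
errors² = [1.21, 2.25, 3.24, 0.04]
MSE = 6.7400/4 = 1.685

1.685


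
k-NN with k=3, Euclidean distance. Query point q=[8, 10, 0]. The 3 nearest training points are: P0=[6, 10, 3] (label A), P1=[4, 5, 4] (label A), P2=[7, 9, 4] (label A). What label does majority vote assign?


d(q,P0) = 3.6056  (label A)
d(q,P1) = 7.5498  (label A)
d(q,P2) = 4.2426  (label A)
Votes: A=3, B=0
Majority → A

A


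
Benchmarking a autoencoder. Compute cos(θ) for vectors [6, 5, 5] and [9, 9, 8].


A·B = 6·9 + 5·9 + 5·8 = 139
‖A‖ = √86 = 9.2736, ‖B‖ = √226 = 15.0333
cos = 139/(√86·√226) = 139/√19436 = 0.997

0.997


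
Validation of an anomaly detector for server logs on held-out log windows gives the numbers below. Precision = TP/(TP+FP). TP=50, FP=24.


Precision = TP/(TP+FP)
= 50/(50+24)
= 50/74 = 67.57%

67.57%


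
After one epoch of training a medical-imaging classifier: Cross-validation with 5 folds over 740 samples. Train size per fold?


Fold size = 740/5 = 148
Training per fold = 740 - 148 = 592

592


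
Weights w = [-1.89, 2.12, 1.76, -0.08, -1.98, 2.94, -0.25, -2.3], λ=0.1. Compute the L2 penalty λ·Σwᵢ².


‖w‖₂² = (-1.89)² + (2.12)² + (1.76)² + (-0.08)² + (-1.98)² + (2.94)² + (-0.25)² + (-2.3)²
     = 3.5721 + 4.4944 + 3.0976 + 0.0064 + 3.9204 + 8.6436 + 0.0625 + 5.29
     = 29.087
λ·‖w‖₂² = 0.1·29.087 = 2.9087

2.9087


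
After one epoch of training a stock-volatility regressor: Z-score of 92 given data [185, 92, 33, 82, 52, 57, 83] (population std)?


μ = 83.4286, σ = 45.7036
z = (92 - 83.4286)/45.7036 = 0.1875

0.1875


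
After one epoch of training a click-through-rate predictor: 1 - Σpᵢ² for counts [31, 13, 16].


Probabilities: [31/60, 13/60, 16/60] ≈ [0.5167, 0.2167, 0.2667]
Σpᵢ² = (961 + 169 + 256)/60² = 1386/3600
Gini = 1 - Σpᵢ² = 1 - 1386/3600 = 0.615

0.615


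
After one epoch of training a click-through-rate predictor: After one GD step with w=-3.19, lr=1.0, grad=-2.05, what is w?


w_new = w - α·∇
= -3.19 - 1.0·-2.05
= -3.19 + 2.05
= -1.14

-1.14


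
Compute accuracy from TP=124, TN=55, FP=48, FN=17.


Accuracy = (TP+TN)/(TP+TN+FP+FN)
= (124+55)/(244)
= 179/244 = 73.36%

73.36%


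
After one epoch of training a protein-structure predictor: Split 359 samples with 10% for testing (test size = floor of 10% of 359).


Test = ⌊359·10/100⌋ = 35
Train = 359 - 35 = 324

Train: 324, Test: 35


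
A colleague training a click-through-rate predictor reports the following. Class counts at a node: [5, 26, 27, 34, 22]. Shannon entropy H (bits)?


Probabilities: [5/114, 26/114, 27/114, 34/114, 22/114] ≈ [0.0439, 0.2281, 0.2368, 0.2982, 0.193]
H = -((5/114)·log₂(5/114) + (26/114)·log₂(26/114) + (27/114)·log₂(27/114) + (34/114)·log₂(34/114) + (22/114)·log₂(22/114))
  = 2.155 bits

2.155 bits


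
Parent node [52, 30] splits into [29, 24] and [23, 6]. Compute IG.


Parent = [52, 30], H_parent = 0.9474
H_left = 0.9936 (n=53), H_right = 0.7355 (n=29)
H_children = (53/82)·0.9936 + (29/82)·0.7355 = 0.9023
IG = 0.9474 - 0.9023 = 0.0451

0.0451


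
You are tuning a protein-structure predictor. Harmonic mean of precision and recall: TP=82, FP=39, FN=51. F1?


Precision = 82/121 = 0.6777
Recall = 82/133 = 0.6165
F1 = 2·P·R/(P+R) = 2·TP/(2·TP+FP+FN) = 164/(164+39+51) = 164/254 = 0.6457

0.6457


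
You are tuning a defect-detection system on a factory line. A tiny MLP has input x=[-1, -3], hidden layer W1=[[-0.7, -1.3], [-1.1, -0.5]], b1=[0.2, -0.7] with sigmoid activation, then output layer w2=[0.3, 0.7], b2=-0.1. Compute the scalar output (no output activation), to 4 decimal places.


z1[0] = (-0.7)·(-1) + (-1.3)·(-3) + 0.2 = 4.8
z1[1] = (-1.1)·(-1) + (-0.5)·(-3) - 0.7 = 1.9
h = sigmoid(z1) = [0.9918, 0.8699]
output = (0.3)·(0.9918) + (0.7)·(0.8699) - 0.1 = 0.8065

0.8065


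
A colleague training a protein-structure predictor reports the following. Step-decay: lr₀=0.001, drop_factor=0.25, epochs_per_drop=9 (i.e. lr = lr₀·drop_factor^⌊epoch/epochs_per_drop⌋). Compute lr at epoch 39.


n_drops = ⌊39/9⌋ = 4
lr = 0.001·0.25^4 = 0.001·0.00390625 = 0.00000390625

0.00000390625


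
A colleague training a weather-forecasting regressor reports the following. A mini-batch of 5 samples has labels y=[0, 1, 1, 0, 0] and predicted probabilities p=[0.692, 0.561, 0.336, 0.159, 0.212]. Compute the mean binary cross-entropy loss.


L[0] = -ln(1-0.692) = -ln(0.308) = 1.1777
L[1] = -ln(0.561) = 0.578
L[2] = -ln(0.336) = 1.0906
L[3] = -ln(1-0.159) = -ln(0.841) = 0.1732
L[4] = -ln(1-0.212) = -ln(0.788) = 0.2383
mean = (1.1777 + 0.578 + 1.0906 + 0.1732 + 0.2383)/5 = 0.6516

0.6516


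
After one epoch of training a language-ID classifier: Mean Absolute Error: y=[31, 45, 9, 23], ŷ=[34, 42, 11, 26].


Absolute errors: |31-34|=3, |45-42|=3, |9-11|=2, |23-26|=3
Sum = 11
MAE = 11/4 = 11/4

11/4


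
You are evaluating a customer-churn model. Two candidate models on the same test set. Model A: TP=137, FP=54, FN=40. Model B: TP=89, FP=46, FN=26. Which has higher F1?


Model A: P=137/191=0.7173, R=137/177=0.774, F1=2PR/(P+R)=2TP/(2TP+FP+FN)=274/368=0.7446
Model B: P=89/135=0.6593, R=89/115=0.7739, F1=2PR/(P+R)=2TP/(2TP+FP+FN)=178/250=0.712
0.7446 > 0.712 → Model A

Model A


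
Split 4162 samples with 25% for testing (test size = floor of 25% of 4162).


Test = ⌊4162·25/100⌋ = 1040
Train = 4162 - 1040 = 3122

Train: 3122, Test: 1040


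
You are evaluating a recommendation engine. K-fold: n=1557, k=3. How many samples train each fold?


Fold size = 1557/3 = 519
Training per fold = 1557 - 519 = 1038

1038


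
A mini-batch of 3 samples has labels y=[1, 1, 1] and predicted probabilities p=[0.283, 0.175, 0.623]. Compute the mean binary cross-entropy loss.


L[0] = -ln(0.283) = 1.2623
L[1] = -ln(0.175) = 1.743
L[2] = -ln(0.623) = 0.4732
mean = (1.2623 + 1.743 + 0.4732)/3 = 1.1595

1.1595


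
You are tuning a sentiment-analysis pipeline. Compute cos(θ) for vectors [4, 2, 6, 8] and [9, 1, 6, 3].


A·B = 4·9 + 2·1 + 6·6 + 8·3 = 98
‖A‖ = √120 = 10.9545, ‖B‖ = √127 = 11.2694
cos = 98/(√120·√127) = 98/√15240 = 0.7938

0.7938


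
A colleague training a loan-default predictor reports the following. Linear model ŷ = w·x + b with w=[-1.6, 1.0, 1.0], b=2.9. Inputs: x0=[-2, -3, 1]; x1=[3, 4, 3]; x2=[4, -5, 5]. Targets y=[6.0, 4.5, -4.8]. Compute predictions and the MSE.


ŷ0 = (-1.6)·(-2) + (1.0)·(-3) + (1.0)·(1) + 2.9 = 4.1
ŷ1 = (-1.6)·(3) + (1.0)·(4) + (1.0)·(3) + 2.9 = 5.1
ŷ2 = (-1.6)·(4) + (1.0)·(-5) + (1.0)·(5) + 2.9 = -3.5
errors² = [3.61, 0.36, 1.69]
MSE = 5.6600/3 = 1.8867

1.8867


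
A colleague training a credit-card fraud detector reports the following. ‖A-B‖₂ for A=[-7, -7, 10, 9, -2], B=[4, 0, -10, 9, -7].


d = √((-7-4)² + (-7-0)² + (10+ 10)² + (9-9)² + (-2+ 7)²)
  = √(121 + 49 + 400 + 0 + 25)
  = √595 = 24.3926

24.3926


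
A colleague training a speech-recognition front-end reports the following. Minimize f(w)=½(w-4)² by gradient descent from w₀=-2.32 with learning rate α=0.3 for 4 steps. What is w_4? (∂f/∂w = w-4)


step 1: grad = -2.32-4 = -6.32; w = -2.32 - 0.3·(-6.32) = -0.424
step 2: grad = -0.424-4 = -4.424; w = -0.424 - 0.3·(-4.424) = 0.9032
step 3: grad = 0.9032-4 = -3.0968; w = 0.9032 - 0.3·(-3.0968) = 1.83224
step 4: grad = 1.83224-4 = -2.16776; w = 1.83224 - 0.3·(-2.16776) = 2.482568

2.482568


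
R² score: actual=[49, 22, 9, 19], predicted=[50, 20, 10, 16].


ȳ = 24.75
SS_res = Σ(y-ŷ)² = 15
SS_tot = Σ(y-ȳ)² = 876.75
R² = 1 - SS_res/SS_tot = 1 - 0.0171 = 0.9829

0.9829


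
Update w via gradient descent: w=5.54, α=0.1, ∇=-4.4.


w_new = w - α·∇
= 5.54 - 0.1·-4.4
= 5.54 + 0.44
= 5.98

5.98


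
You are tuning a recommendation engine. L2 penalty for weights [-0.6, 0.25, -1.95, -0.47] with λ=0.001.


‖w‖₂² = (-0.6)² + (0.25)² + (-1.95)² + (-0.47)²
     = 0.36 + 0.0625 + 3.8025 + 0.2209
     = 4.4459
λ·‖w‖₂² = 0.001·4.4459 = 0.004446

0.004446


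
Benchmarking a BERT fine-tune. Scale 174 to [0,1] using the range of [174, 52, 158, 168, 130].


min=52, max=174
(174-52)/(174-52) = 122/122 = 1.0

1.0


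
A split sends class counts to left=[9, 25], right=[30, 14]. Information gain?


Parent = [39, 39], H_parent = 1
H_left = 0.8338 (n=34), H_right = 0.9024 (n=44)
H_children = (34/78)·0.8338 + (44/78)·0.9024 = 0.8725
IG = 1 - 0.8725 = 0.1275

0.1275


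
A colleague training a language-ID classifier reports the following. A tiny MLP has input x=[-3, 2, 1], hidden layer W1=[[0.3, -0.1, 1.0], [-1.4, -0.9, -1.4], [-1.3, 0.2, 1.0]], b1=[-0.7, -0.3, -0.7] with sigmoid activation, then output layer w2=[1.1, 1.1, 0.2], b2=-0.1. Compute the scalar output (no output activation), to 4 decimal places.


z1[0] = (0.3)·(-3) + (-0.1)·(2) + (1.0)·(1) - 0.7 = -0.8
z1[1] = (-1.4)·(-3) + (-0.9)·(2) + (-1.4)·(1) - 0.3 = 0.7
z1[2] = (-1.3)·(-3) + (0.2)·(2) + (1.0)·(1) - 0.7 = 4.6
h = sigmoid(z1) = [0.31, 0.6682, 0.99]
output = (1.1)·(0.31) + (1.1)·(0.6682) + (0.2)·(0.99) - 0.1 = 1.174

1.174


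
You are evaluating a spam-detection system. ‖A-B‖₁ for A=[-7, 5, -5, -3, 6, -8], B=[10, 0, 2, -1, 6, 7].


d = |-7-10| + |5-0| + |-5-2| + |-3+ 1| + |6-6| + |-8-7|
  = 17 + 5 + 7 + 2 + 0 + 15
  = 46

46


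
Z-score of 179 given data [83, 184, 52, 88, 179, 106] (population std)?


μ = 115.3333, σ = 49.429
z = (179 - 115.3333)/49.429 = 1.288

1.288


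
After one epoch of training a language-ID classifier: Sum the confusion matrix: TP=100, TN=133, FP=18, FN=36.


Total = TP + TN + FP + FN
= 100 + 133 + 18 + 36
= 287
(Predicted positive: 118, predicted negative: 169)

287


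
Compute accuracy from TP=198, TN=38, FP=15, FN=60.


Accuracy = (TP+TN)/(TP+TN+FP+FN)
= (198+38)/(311)
= 236/311 = 75.88%

75.88%


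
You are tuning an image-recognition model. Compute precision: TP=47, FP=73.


Precision = TP/(TP+FP)
= 47/(47+73)
= 47/120 = 39.17%

39.17%


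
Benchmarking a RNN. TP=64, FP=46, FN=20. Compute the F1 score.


Precision = 64/110 = 0.5818
Recall = 64/84 = 0.7619
F1 = 2·P·R/(P+R) = 2·TP/(2·TP+FP+FN) = 128/(128+46+20) = 128/194 = 0.6598

0.6598


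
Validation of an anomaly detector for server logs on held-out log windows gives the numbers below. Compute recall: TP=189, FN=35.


Recall = TP/(TP+FN)
= 189/(189+35)
= 189/224 = 84.38%

84.38%


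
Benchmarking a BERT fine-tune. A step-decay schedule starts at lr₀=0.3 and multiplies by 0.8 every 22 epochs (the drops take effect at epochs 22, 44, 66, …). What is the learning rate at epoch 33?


n_drops = ⌊33/22⌋ = 1
lr = 0.3·0.8^1 = 0.3·0.8 = 0.24

0.24


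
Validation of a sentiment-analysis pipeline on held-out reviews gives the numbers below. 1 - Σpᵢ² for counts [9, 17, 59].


Probabilities: [9/85, 17/85, 59/85] ≈ [0.1059, 0.2, 0.6941]
Σpᵢ² = (81 + 289 + 3481)/85² = 3851/7225
Gini = 1 - Σpᵢ² = 1 - 3851/7225 = 0.467

0.467


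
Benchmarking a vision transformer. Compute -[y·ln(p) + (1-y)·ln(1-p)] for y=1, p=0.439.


BCE = -[y·ln(p) + (1-y)·ln(1-p)]
= -1·ln(0.439) - 0
= -ln(0.439) = 0.8233

0.8233


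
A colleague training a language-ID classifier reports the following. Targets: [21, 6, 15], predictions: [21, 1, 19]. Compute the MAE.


Absolute errors: |21-21|=0, |6-1|=5, |15-19|=4
Sum = 9
MAE = 9/3 = 3

3


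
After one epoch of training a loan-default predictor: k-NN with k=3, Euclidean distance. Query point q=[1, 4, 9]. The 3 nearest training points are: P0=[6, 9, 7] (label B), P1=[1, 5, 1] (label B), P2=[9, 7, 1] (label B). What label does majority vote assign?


d(q,P0) = 7.3485  (label B)
d(q,P1) = 8.0623  (label B)
d(q,P2) = 11.7047  (label B)
Votes: A=0, B=3
Majority → B

B


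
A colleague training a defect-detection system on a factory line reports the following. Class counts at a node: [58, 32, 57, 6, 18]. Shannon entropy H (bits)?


Probabilities: [58/171, 32/171, 57/171, 6/171, 18/171] ≈ [0.3392, 0.1871, 0.3333, 0.0351, 0.1053]
H = -((58/171)·log₂(58/171) + (32/171)·log₂(32/171) + (57/171)·log₂(57/171) + (6/171)·log₂(6/171) + (18/171)·log₂(18/171))
  = 2.0213 bits

2.0213 bits


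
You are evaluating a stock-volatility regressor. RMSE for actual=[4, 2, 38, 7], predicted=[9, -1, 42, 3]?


MSE = 66/4 = 16.5
RMSE = √(66/4) = 4.062

4.062


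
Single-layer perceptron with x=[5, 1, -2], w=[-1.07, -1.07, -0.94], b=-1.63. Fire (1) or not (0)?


z = (5)·(-1.07) + (1)·(-1.07) + (-2)·(-0.94) - 1.63
  = -6.17
step(z) = 0 (z<0)

0


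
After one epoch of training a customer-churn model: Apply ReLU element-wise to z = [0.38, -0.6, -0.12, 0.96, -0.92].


ReLU(0.38) = max(0, 0.38) = 0.38
ReLU(-0.6) = max(0, -0.6) = 0.0
ReLU(-0.12) = max(0, -0.12) = 0.0
ReLU(0.96) = max(0, 0.96) = 0.96
ReLU(-0.92) = max(0, -0.92) = 0.0
result = [0.38, 0.0, 0.0, 0.96, 0.0]

[0.38, 0.0, 0.0, 0.96, 0.0]


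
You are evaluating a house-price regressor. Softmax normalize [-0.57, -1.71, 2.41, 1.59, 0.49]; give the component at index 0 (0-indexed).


Exponentials: e^-0.57=0.5655, e^-1.71=0.1809, e^2.41=11.134, e^1.59=4.9037, e^0.49=1.6323
Sum = 18.4164
Softmax = [0.0307, 0.0098, 0.6046, 0.2663, 0.0886]
p[0] = 0.5655/18.4164 = 0.0307

0.0307


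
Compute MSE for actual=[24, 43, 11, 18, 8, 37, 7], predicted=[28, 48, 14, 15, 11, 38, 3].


Squared errors: (24-28)²=16, (43-48)²=25, (11-14)²=9, (18-15)²=9, (8-11)²=9, (37-38)²=1, (7-3)²=16
Sum = 85
MSE = 85/7 = 85/7

85/7


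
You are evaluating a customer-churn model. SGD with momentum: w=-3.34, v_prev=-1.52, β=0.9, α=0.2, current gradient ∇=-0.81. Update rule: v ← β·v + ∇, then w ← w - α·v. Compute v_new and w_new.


v_new = 0.9·-1.52 - 0.81 = -1.368 - 0.81 = -2.178
w_new = -3.34 - 0.2·-2.178 = -3.34 + 0.4356 = -2.9044

v_new=-2.178, w_new=-2.9044


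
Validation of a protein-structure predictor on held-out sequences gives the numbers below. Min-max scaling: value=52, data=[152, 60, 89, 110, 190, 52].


min=52, max=190
(52-52)/(190-52) = 0/138 = 0.0

0.0


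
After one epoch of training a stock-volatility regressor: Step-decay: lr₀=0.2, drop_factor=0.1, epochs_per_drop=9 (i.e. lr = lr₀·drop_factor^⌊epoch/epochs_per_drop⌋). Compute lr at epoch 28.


n_drops = ⌊28/9⌋ = 3
lr = 0.2·0.1^3 = 0.2·0.001 = 0.0002

0.0002


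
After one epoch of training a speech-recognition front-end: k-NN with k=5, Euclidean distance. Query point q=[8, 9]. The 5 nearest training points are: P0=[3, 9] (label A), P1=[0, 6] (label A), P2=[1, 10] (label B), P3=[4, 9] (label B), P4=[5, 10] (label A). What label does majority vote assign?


d(q,P0) = 5.0  (label A)
d(q,P1) = 8.544  (label A)
d(q,P2) = 7.0711  (label B)
d(q,P3) = 4.0  (label B)
d(q,P4) = 3.1623  (label A)
Votes: A=3, B=2
Majority → A

A


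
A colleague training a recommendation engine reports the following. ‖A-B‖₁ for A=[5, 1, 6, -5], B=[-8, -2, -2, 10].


d = |5+ 8| + |1+ 2| + |6+ 2| + |-5-10|
  = 13 + 3 + 8 + 15
  = 39

39


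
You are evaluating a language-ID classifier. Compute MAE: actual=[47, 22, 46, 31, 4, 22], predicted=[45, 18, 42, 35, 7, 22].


Absolute errors: |47-45|=2, |22-18|=4, |46-42|=4, |31-35|=4, |4-7|=3, |22-22|=0
Sum = 17
MAE = 17/6 = 17/6

17/6


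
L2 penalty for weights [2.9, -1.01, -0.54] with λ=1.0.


‖w‖₂² = (2.9)² + (-1.01)² + (-0.54)²
     = 8.41 + 1.0201 + 0.2916
     = 9.7217
λ·‖w‖₂² = 1.0·9.7217 = 9.7217

9.7217


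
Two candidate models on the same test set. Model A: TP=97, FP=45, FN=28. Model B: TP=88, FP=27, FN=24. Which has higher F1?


Model A: P=97/142=0.6831, R=97/125=0.776, F1=2PR/(P+R)=2TP/(2TP+FP+FN)=194/267=0.7266
Model B: P=88/115=0.7652, R=88/112=0.7857, F1=2PR/(P+R)=2TP/(2TP+FP+FN)=176/227=0.7753
0.7266 < 0.7753 → Model B

Model B


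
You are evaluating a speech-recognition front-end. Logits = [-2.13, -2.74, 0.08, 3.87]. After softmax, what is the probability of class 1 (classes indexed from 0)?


Exponentials: e^-2.13=0.1188, e^-2.74=0.0646, e^0.08=1.0833, e^3.87=47.9424
Sum = 49.2091
Softmax = [0.0024, 0.0013, 0.022, 0.9743]
p[1] = 0.0646/49.2091 = 0.0013

0.0013


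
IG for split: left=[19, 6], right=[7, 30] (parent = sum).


Parent = [26, 36], H_parent = 0.9812
H_left = 0.795 (n=25), H_right = 0.6998 (n=37)
H_children = (25/62)·0.795 + (37/62)·0.6998 = 0.7382
IG = 0.9812 - 0.7382 = 0.243

0.243


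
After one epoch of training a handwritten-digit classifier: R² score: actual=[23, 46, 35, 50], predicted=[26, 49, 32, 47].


ȳ = 38.5
SS_res = Σ(y-ŷ)² = 36
SS_tot = Σ(y-ȳ)² = 441
R² = 1 - SS_res/SS_tot = 1 - 0.0816 = 0.9184

0.9184


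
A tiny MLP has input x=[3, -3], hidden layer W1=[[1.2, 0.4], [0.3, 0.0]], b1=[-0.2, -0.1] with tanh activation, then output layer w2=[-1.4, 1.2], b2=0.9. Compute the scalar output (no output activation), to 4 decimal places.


z1[0] = (1.2)·(3) + (0.4)·(-3) - 0.2 = 2.2
z1[1] = (0.3)·(3) + (0.0)·(-3) - 0.1 = 0.8
h = tanh(z1) = [0.9757, 0.664]
output = (-1.4)·(0.9757) + (1.2)·(0.664) + 0.9 = 0.3308

0.3308


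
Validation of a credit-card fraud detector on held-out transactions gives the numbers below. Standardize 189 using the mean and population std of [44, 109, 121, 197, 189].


μ = 132, σ = 56.3347
z = (189 - 132)/56.3347 = 1.0118

1.0118


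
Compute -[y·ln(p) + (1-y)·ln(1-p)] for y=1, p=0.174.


BCE = -[y·ln(p) + (1-y)·ln(1-p)]
= -1·ln(0.174) - 0
= -ln(0.174) = 1.7487

1.7487


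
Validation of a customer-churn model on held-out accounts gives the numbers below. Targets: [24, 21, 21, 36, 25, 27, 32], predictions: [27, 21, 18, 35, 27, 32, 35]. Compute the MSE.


Squared errors: (24-27)²=9, (21-21)²=0, (21-18)²=9, (36-35)²=1, (25-27)²=4, (27-32)²=25, (32-35)²=9
Sum = 57
MSE = 57/7 = 57/7

57/7
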